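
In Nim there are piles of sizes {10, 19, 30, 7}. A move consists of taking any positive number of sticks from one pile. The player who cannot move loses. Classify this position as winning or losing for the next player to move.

Bitwise XOR of the heap sizes:
  01010  (10)
  10011  (19)
  11110  (30)
  00111  (7)
  -----
  00000  (0)
The nim-sum is 0, so this is a P-position: the player to move is in a losing position under optimal play.

Losing position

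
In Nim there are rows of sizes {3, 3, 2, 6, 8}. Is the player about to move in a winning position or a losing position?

Bitwise XOR of the heap sizes:
  0011  (3)
  0011  (3)
  0010  (2)
  0110  (6)
  1000  (8)
  ----
  1100  (12)
The nim-sum is 12 ≠ 0, so this is an N-position: the player to move can win.

Winning position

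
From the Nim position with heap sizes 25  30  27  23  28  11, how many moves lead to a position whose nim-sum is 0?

Compute the nim-sum pairwise:
25 ⊕ 30 = 7
7 ⊕ 27 = 28
28 ⊕ 23 = 11
11 ⊕ 28 = 23
23 ⊕ 11 = 28
The overall nim-sum is X = 28. A heap of size p has a winning move iff p XOR X < p (reduce it to p XOR X).
  25: 25 XOR 28 = 5 < 25 — winning move (to 5).
  30: 30 XOR 28 = 2 < 30 — winning move (to 2).
  27: 27 XOR 28 = 7 < 27 — winning move (to 7).
  23: 23 XOR 28 = 11 < 23 — winning move (to 11).
  28: 28 XOR 28 = 0 < 28 — winning move (to 0).
  11: 11 XOR 28 = 23 ≥ 11 — no move.
That gives 5 winning moves.

5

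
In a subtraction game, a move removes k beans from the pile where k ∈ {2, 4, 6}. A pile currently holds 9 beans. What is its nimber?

0

Grundy values for subtraction set {2, 4, 6}:
g(0) = mex{} = 0
g(1) = mex{} = 0
g(2) = mex{0} = 1
g(3) = mex{0} = 1
g(4) = mex{0,1} = 2
g(5) = mex{0,1} = 2
g(6) = mex{0,1,2} = 3
g(7) = mex{0,1,2} = 3
g(8) = mex{1,2,3} = 0
g(9) = mex{1,2,3} = 0
So g(9) = 0.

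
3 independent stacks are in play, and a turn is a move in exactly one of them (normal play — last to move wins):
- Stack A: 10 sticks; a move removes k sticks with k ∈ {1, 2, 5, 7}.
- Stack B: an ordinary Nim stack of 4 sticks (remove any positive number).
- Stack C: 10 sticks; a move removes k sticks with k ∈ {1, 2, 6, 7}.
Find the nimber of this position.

7

Grundy values for stack A (subtraction set {1, 2, 5, 7}):
g(0) = mex{} = 0
g(1) = mex{0} = 1
g(2) = mex{0,1} = 2
g(3) = mex{1,2} = 0
g(4) = mex{0,2} = 1
g(5) = mex{0,1} = 2
g(6) = mex{1,2} = 0
g(7) = mex{0,2} = 1
g(8) = mex{0,1} = 2
g(9) = mex{1,2} = 0
g(10) = mex{0,2} = 1
So g(10) = 1.
Stack B is a plain Nim stack of size 4, so its Grundy value is 4.
Build the Grundy sequence for stack C with g(k) = mex{g(k−s) : s ∈ {1, 2, 6, 7}, s ≤ k}:
k:     0  1  2  3  4  5  6  7  8  9 10
g(k):  0  1  2  0  1  2  3  4  0  1  2
So g(10) = 2.
The value of a disjunctive sum is the nim-sum of the parts.
Combined value = 1 XOR 4 XOR 2 = 7.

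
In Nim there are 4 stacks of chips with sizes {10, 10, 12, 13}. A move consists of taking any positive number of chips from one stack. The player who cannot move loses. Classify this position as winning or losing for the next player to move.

Winning position

Compute the nim-sum pairwise:
10 ^ 10 = 0
0 ^ 12 = 12
12 ^ 13 = 1
The nim-sum is 1 ≠ 0, so this is an N-position: the player to move can win.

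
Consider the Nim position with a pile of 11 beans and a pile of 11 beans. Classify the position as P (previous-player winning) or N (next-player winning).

P-position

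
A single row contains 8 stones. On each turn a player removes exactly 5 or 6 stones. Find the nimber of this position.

1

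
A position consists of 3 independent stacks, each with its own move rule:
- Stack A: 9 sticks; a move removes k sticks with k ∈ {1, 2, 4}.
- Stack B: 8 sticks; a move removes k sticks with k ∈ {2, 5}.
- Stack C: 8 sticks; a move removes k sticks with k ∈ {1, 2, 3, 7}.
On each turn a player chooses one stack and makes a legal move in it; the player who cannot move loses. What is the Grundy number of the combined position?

0

Build the Grundy sequence for stack A with g(k) = mex{g(k−s) : s ∈ {1, 2, 4}, s ≤ k}:
k:     0  1  2  3  4  5  6  7  8  9
g(k):  0  1  2  0  1  2  0  1  2  0
So g(9) = 0.
For stack B, compute g(0), g(1), … with moves {2, 5}:
k:     0  1  2  3  4  5  6  7  8
g(k):  0  0  1  1  0  2  1  0  0
So g(8) = 0.
Build the Grundy sequence for stack C with g(k) = mex{g(k−s) : s ∈ {1, 2, 3, 7}, s ≤ k}:
g(0) = mex{} = 0
g(1) = mex{0} = 1
g(2) = mex{0,1} = 2
g(3) = mex{0,1,2} = 3
g(4) = mex{1,2,3} = 0
g(5) = mex{0,2,3} = 1
g(6) = mex{0,1,3} = 2
g(7) = mex{0,1,2} = 3
g(8) = mex{1,2,3} = 0
So g(8) = 0.
The value of a disjunctive sum is the nim-sum of the parts.
Combined value = 0 ⊕ 0 ⊕ 0 = 0.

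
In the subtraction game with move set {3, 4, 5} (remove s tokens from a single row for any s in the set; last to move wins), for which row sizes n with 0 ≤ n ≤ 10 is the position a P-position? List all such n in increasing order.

0, 1, 2, 8, 9, 10

Compute g(0), g(1), … for moves {3, 4, 5}:
g(0) = mex{} = 0
g(1) = mex{} = 0
g(2) = mex{} = 0
g(3) = mex{0} = 1
g(4) = mex{0} = 1
g(5) = mex{0} = 1
g(6) = mex{0,1} = 2
g(7) = mex{0,1} = 2
g(8) = mex{1} = 0
g(9) = mex{1,2} = 0
g(10) = mex{1,2} = 0
The P-positions (g = 0) in 0..10 are 0, 1, 2, 8, 9, 10.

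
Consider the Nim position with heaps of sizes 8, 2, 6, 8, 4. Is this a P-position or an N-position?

P-position

Compute the nim-sum pairwise:
8 ⊕ 2 = 10
10 ⊕ 6 = 12
12 ⊕ 8 = 4
4 ⊕ 4 = 0
The nim-sum is 0, so this is a P-position: the player to move is in a losing position under optimal play.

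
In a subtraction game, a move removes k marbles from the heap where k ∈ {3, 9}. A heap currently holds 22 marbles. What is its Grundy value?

Build the Grundy sequence with g(k) = mex{g(k−s) : s ∈ {3, 9}, s ≤ k}:
k:     0  1  2  3  4  5  6  7  8  9 10 11 12 13 14 15 16 17 18 19 20 21 22
g(k):  0  0  0  1  1  1  0  0  0  1  1  1  0  0  0  1  1  1  0  0  0  1  1
So g(22) = 1.

1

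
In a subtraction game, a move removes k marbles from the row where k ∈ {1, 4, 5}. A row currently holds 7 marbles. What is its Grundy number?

3

Build the Grundy sequence with g(k) = mex{g(k−s) : s ∈ {1, 4, 5}, s ≤ k}:
g(0) = mex{} = 0
g(1) = mex{0} = 1
g(2) = mex{1} = 0
g(3) = mex{0} = 1
g(4) = mex{0,1} = 2
g(5) = mex{0,1,2} = 3
g(6) = mex{0,1,3} = 2
g(7) = mex{0,1,2} = 3
So g(7) = 3.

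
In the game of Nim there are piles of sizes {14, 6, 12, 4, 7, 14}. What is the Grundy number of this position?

9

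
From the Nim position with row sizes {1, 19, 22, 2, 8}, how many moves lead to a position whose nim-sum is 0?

Compute the nim-sum pairwise:
1 XOR 19 = 18
18 XOR 22 = 4
4 XOR 2 = 6
6 XOR 8 = 14
The overall nim-sum is X = 14. A row of size p has a winning move iff p XOR X < p (reduce it to p XOR X).
  1: 1 XOR 14 = 15 ≥ 1 — no move.
  19: 19 XOR 14 = 29 ≥ 19 — no move.
  22: 22 XOR 14 = 24 ≥ 22 — no move.
  2: 2 XOR 14 = 12 ≥ 2 — no move.
  8: 8 XOR 14 = 6 < 8 — winning move (to 6).
That gives 1 winning move.

1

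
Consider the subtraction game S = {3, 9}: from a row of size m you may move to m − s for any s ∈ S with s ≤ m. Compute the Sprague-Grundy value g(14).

0

Compute g(0), g(1), … for moves {3, 9}:
k:     0  1  2  3  4  5  6  7  8  9 10 11 12 13 14
g(k):  0  0  0  1  1  1  0  0  0  1  1  1  0  0  0
So g(14) = 0.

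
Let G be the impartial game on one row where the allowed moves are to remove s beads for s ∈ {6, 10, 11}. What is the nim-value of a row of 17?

Build the Grundy sequence with g(k) = mex{g(k−s) : s ∈ {6, 10, 11}, s ≤ k}:
k:     0  1  2  3  4  5  6  7  8  9 10 11 12 13 14 15 16 17
g(k):  0  0  0  0  0  0  1  1  1  1  1  1  2  2  2  2  2  0
So g(17) = 0.

0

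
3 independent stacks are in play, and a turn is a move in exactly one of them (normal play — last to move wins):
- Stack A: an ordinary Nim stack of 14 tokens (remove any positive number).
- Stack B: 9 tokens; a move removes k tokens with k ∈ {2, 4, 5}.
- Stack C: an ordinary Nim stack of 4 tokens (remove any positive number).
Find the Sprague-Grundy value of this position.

Stack A is a plain Nim stack of size 14, so its Grundy value is 14.
Build the Grundy sequence for stack B with g(k) = mex{g(k−s) : s ∈ {2, 4, 5}, s ≤ k}:
g(0) = mex{} = 0
g(1) = mex{} = 0
g(2) = mex{0} = 1
g(3) = mex{0} = 1
g(4) = mex{0,1} = 2
g(5) = mex{0,1} = 2
g(6) = mex{0,1,2} = 3
g(7) = mex{1,2} = 0
g(8) = mex{1,2,3} = 0
g(9) = mex{0,2} = 1
So g(9) = 1.
Stack C is a plain Nim stack of size 4, so its Grundy value is 4.
By the Sprague-Grundy theorem, the Grundy value of a sum of independent games is the XOR of the component values.
Combined value = 14 XOR 1 XOR 4 = 11.

11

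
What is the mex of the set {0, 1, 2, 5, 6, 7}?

3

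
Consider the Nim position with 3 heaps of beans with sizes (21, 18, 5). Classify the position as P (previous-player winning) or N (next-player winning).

Bitwise XOR of the heap sizes:
  10101  (21)
  10010  (18)
  00101  (5)
  -----
  00010  (2)
The nim-sum is 2 ≠ 0, so this is an N-position: the player to move can win.

N-position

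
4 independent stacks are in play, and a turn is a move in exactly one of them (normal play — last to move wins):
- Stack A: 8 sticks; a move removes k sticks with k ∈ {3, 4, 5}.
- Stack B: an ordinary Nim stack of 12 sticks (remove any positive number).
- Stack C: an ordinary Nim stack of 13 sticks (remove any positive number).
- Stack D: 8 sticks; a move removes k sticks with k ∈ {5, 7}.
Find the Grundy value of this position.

0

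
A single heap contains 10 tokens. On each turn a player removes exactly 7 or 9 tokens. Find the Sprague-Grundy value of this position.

Compute g(0), g(1), … for moves {7, 9}:
g(0) = mex{} = 0
g(1) = mex{} = 0
g(2) = mex{} = 0
g(3) = mex{} = 0
g(4) = mex{} = 0
g(5) = mex{} = 0
g(6) = mex{} = 0
g(7) = mex{0} = 1
g(8) = mex{0} = 1
g(9) = mex{0} = 1
g(10) = mex{0} = 1
So g(10) = 1.

1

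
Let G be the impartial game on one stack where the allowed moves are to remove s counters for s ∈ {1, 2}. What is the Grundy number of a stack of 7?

Grundy values for subtraction set {1, 2}:
k:     0  1  2  3  4  5  6  7
g(k):  0  1  2  0  1  2  0  1
So g(7) = 1.

1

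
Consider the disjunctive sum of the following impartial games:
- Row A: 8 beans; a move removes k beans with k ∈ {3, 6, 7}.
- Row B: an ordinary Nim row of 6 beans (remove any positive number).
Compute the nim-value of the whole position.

Build the Grundy sequence for row A with g(k) = mex{g(k−s) : s ∈ {3, 6, 7}, s ≤ k}:
g(0) = mex{} = 0
g(1) = mex{} = 0
g(2) = mex{} = 0
g(3) = mex{0} = 1
g(4) = mex{0} = 1
g(5) = mex{0} = 1
g(6) = mex{0,1} = 2
g(7) = mex{0,1} = 2
g(8) = mex{0,1} = 2
So g(8) = 2.
Row B is a plain Nim row of size 6, so its Grundy value is 6.
By the Sprague-Grundy theorem, the Grundy value of a sum of independent games is the XOR of the component values.
Combined value = 2 XOR 6 = 4.

4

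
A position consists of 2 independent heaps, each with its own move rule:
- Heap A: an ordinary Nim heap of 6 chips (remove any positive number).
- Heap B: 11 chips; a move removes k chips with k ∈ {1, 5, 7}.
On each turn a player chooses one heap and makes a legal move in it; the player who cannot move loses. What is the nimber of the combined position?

7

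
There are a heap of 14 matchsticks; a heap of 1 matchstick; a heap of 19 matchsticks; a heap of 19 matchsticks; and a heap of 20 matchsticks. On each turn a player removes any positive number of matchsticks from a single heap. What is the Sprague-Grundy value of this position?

27

Compute the nim-sum pairwise:
14 ⊕ 1 = 15
15 ⊕ 19 = 28
28 ⊕ 19 = 15
15 ⊕ 20 = 27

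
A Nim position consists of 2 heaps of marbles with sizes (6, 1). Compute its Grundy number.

Nim-sum: 6 XOR 1 = 7.

7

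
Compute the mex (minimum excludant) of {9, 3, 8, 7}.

0 is not in the set, so the mex is 0.

0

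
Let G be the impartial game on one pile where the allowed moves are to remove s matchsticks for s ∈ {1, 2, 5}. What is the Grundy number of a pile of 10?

1

Build the Grundy sequence with g(k) = mex{g(k−s) : s ∈ {1, 2, 5}, s ≤ k}:
k:     0  1  2  3  4  5  6  7  8  9 10
g(k):  0  1  2  0  1  2  0  1  2  0  1
So g(10) = 1.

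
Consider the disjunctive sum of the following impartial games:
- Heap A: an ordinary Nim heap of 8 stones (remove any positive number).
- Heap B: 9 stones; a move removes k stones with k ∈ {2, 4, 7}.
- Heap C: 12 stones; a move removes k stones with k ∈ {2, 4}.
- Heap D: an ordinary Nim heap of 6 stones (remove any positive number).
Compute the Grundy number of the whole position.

Heap A is a plain Nim heap of size 8, so its Grundy value is 8.
For heap B, compute g(0), g(1), … with moves {2, 4, 7}:
g(0) = mex{} = 0
g(1) = mex{} = 0
g(2) = mex{0} = 1
g(3) = mex{0} = 1
g(4) = mex{0,1} = 2
g(5) = mex{0,1} = 2
g(6) = mex{1,2} = 0
g(7) = mex{0,1,2} = 3
g(8) = mex{0,2} = 1
g(9) = mex{1,2,3} = 0
So g(9) = 0.
Grundy values for heap C (subtraction set {2, 4}):
g(0) = mex{} = 0
g(1) = mex{} = 0
g(2) = mex{0} = 1
g(3) = mex{0} = 1
g(4) = mex{0,1} = 2
g(5) = mex{0,1} = 2
g(6) = mex{1,2} = 0
g(7) = mex{1,2} = 0
g(8) = mex{0,2} = 1
g(9) = mex{0,2} = 1
g(10) = mex{0,1} = 2
g(11) = mex{0,1} = 2
g(12) = mex{1,2} = 0
So g(12) = 0.
Heap D is a plain Nim heap of size 6, so its Grundy value is 6.
The value of a disjunctive sum is the nim-sum of the parts.
Combined value = 8 ⊕ 0 ⊕ 0 ⊕ 6 = 14.

14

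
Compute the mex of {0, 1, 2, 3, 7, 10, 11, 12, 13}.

4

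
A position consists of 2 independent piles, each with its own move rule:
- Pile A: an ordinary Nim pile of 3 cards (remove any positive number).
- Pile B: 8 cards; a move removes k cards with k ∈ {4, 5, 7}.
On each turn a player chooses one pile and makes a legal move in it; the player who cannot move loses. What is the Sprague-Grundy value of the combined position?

1

Pile A is a plain Nim pile of size 3, so its Grundy value is 3.
Build the Grundy sequence for pile B with g(k) = mex{g(k−s) : s ∈ {4, 5, 7}, s ≤ k}:
g(0) = mex{} = 0
g(1) = mex{} = 0
g(2) = mex{} = 0
g(3) = mex{} = 0
g(4) = mex{0} = 1
g(5) = mex{0} = 1
g(6) = mex{0} = 1
g(7) = mex{0} = 1
g(8) = mex{0,1} = 2
So g(8) = 2.
By the Sprague-Grundy theorem, the Grundy value of a sum of independent games is the XOR of the component values.
Combined value = 3 ⊕ 2 = 1.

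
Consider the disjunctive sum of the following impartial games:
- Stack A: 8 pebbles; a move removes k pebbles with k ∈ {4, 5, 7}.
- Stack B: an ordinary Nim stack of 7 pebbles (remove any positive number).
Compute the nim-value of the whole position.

5

Build the Grundy sequence for stack A with g(k) = mex{g(k−s) : s ∈ {4, 5, 7}, s ≤ k}:
g(0) = mex{} = 0
g(1) = mex{} = 0
g(2) = mex{} = 0
g(3) = mex{} = 0
g(4) = mex{0} = 1
g(5) = mex{0} = 1
g(6) = mex{0} = 1
g(7) = mex{0} = 1
g(8) = mex{0,1} = 2
So g(8) = 2.
Stack B is a plain Nim stack of size 7, so its Grundy value is 7.
By the Sprague-Grundy theorem, the Grundy value of a sum of independent games is the XOR of the component values.
Combined value = 2 XOR 7 = 5.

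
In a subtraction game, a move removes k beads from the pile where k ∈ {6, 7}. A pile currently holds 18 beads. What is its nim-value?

Compute g(0), g(1), … for moves {6, 7}:
k:     0  1  2  3  4  5  6  7  8  9 10 11 12 13 14 15 16 17 18
g(k):  0  0  0  0  0  0  1  1  1  1  1  1  2  0  0  0  0  0  0
So g(18) = 0.

0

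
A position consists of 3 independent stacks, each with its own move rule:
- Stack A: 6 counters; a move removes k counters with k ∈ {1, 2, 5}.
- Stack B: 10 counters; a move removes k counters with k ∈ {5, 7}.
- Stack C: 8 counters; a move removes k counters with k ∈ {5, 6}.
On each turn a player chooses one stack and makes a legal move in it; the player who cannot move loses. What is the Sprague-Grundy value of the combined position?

3

For stack A, compute g(0), g(1), … with moves {1, 2, 5}:
k:     0  1  2  3  4  5  6
g(k):  0  1  2  0  1  2  0
So g(6) = 0.
Grundy values for stack B (subtraction set {5, 7}):
k:     0  1  2  3  4  5  6  7  8  9 10
g(k):  0  0  0  0  0  1  1  1  1  1  2
So g(10) = 2.
Build the Grundy sequence for stack C with g(k) = mex{g(k−s) : s ∈ {5, 6}, s ≤ k}:
g(0) = mex{} = 0
g(1) = mex{} = 0
g(2) = mex{} = 0
g(3) = mex{} = 0
g(4) = mex{} = 0
g(5) = mex{0} = 1
g(6) = mex{0} = 1
g(7) = mex{0} = 1
g(8) = mex{0} = 1
So g(8) = 1.
By the Sprague-Grundy theorem, the Grundy value of a sum of independent games is the XOR of the component values.
Combined value = 0 XOR 2 XOR 1 = 3.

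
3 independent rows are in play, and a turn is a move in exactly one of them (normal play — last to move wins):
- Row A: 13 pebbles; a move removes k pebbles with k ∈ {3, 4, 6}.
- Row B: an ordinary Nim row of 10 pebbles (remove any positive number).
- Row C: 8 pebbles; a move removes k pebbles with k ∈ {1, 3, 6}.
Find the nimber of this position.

9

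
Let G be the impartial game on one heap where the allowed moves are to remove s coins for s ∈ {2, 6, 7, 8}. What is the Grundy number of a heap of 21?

Compute g(0), g(1), … for moves {2, 6, 7, 8}:
k:     0  1  2  3  4  5  6  7  8  9 10 11 12 13 14 15 16 17 18 19 20 21
g(k):  0  0  1  1  0  0  1  1  2  2  3  3  2  2  0  0  1  1  0  0  1  1
So g(21) = 1.

1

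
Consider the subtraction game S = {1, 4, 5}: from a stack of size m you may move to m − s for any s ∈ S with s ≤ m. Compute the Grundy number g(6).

Compute g(0), g(1), … for moves {1, 4, 5}:
k:     0  1  2  3  4  5  6
g(k):  0  1  0  1  2  3  2
So g(6) = 2.

2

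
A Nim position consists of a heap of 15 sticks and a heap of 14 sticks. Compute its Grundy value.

Bitwise XOR of the heap sizes:
  1111  (15)
  1110  (14)
  ----
  0001  (1)

1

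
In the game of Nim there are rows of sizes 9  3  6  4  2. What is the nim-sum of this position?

10

Bitwise XOR of the heap sizes:
  1001  (9)
  0011  (3)
  0110  (6)
  0100  (4)
  0010  (2)
  ----
  1010  (10)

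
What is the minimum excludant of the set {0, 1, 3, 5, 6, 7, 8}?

The values 0, 1 are all present; 2 is the first non-negative integer missing from the set.

2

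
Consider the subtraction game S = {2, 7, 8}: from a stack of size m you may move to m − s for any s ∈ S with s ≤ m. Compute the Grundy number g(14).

Grundy values for subtraction set {2, 7, 8}:
g(0) = mex{} = 0
g(1) = mex{} = 0
g(2) = mex{0} = 1
g(3) = mex{0} = 1
g(4) = mex{1} = 0
g(5) = mex{1} = 0
g(6) = mex{0} = 1
g(7) = mex{0} = 1
g(8) = mex{0,1} = 2
g(9) = mex{0,1} = 2
g(10) = mex{1,2} = 0
g(11) = mex{0,1,2} = 3
g(12) = mex{0} = 1
g(13) = mex{0,1,3} = 2
g(14) = mex{1} = 0
So g(14) = 0.

0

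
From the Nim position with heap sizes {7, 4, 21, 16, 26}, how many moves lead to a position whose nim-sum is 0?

3

Write each in binary and XOR column by column:
  00111  (7)
  00100  (4)
  10101  (21)
  10000  (16)
  11010  (26)
  -----
  11100  (28)
The overall nim-sum is X = 28. A heap of size p has a winning move iff p XOR X < p (reduce it to p XOR X).
  7: 7 XOR 28 = 27 ≥ 7 — no move.
  4: 4 XOR 28 = 24 ≥ 4 — no move.
  21: 21 XOR 28 = 9 < 21 — winning move (to 9).
  16: 16 XOR 28 = 12 < 16 — winning move (to 12).
  26: 26 XOR 28 = 6 < 26 — winning move (to 6).
That gives 3 winning moves.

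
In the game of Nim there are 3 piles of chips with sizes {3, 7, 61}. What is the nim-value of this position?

Compute the nim-sum pairwise:
3 XOR 7 = 4
4 XOR 61 = 57

57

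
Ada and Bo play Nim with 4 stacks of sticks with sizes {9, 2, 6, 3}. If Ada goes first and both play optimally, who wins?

Ada wins

Nim-sum: 9 ^ 2 ^ 6 ^ 3 = 14.
The nim-sum is 14 ≠ 0, so this is an N-position: the player to move can win; Ada has a winning move.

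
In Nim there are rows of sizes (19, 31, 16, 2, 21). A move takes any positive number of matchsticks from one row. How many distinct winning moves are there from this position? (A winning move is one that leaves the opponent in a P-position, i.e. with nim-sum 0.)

Compute the nim-sum pairwise:
19 ⊕ 31 = 12
12 ⊕ 16 = 28
28 ⊕ 2 = 30
30 ⊕ 21 = 11
The overall nim-sum is X = 11. A row of size p has a winning move iff p XOR X < p (reduce it to p XOR X).
  19: 19 XOR 11 = 24 ≥ 19 — no move.
  31: 31 XOR 11 = 20 < 31 — winning move (to 20).
  16: 16 XOR 11 = 27 ≥ 16 — no move.
  2: 2 XOR 11 = 9 ≥ 2 — no move.
  21: 21 XOR 11 = 30 ≥ 21 — no move.
That gives 1 winning move.

1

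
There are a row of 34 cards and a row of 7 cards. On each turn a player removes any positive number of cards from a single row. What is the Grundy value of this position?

37

Nim-sum: 34 ^ 7 = 37.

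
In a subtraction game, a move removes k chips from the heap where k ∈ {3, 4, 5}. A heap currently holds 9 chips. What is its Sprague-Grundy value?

Build the Grundy sequence with g(k) = mex{g(k−s) : s ∈ {3, 4, 5}, s ≤ k}:
g(0) = mex{} = 0
g(1) = mex{} = 0
g(2) = mex{} = 0
g(3) = mex{0} = 1
g(4) = mex{0} = 1
g(5) = mex{0} = 1
g(6) = mex{0,1} = 2
g(7) = mex{0,1} = 2
g(8) = mex{1} = 0
g(9) = mex{1,2} = 0
So g(9) = 0.

0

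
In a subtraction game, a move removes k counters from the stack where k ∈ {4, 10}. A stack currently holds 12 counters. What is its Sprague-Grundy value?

1

Build the Grundy sequence with g(k) = mex{g(k−s) : s ∈ {4, 10}, s ≤ k}:
g(0) = mex{} = 0
g(1) = mex{} = 0
g(2) = mex{} = 0
g(3) = mex{} = 0
g(4) = mex{0} = 1
g(5) = mex{0} = 1
g(6) = mex{0} = 1
g(7) = mex{0} = 1
g(8) = mex{1} = 0
g(9) = mex{1} = 0
g(10) = mex{0,1} = 2
g(11) = mex{0,1} = 2
g(12) = mex{0} = 1
So g(12) = 1.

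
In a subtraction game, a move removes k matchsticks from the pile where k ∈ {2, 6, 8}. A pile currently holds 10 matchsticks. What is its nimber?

3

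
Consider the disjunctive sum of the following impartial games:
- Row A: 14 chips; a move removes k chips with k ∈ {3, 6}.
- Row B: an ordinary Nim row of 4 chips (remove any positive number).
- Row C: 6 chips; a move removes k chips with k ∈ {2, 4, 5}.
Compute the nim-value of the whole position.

6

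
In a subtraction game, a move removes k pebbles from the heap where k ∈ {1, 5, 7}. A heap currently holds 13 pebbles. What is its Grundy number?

1

Build the Grundy sequence with g(k) = mex{g(k−s) : s ∈ {1, 5, 7}, s ≤ k}:
g(0) = mex{} = 0
g(1) = mex{0} = 1
g(2) = mex{1} = 0
g(3) = mex{0} = 1
g(4) = mex{1} = 0
g(5) = mex{0} = 1
g(6) = mex{1} = 0
g(7) = mex{0} = 1
g(8) = mex{1} = 0
g(9) = mex{0} = 1
g(10) = mex{1} = 0
g(11) = mex{0} = 1
g(12) = mex{1} = 0
g(13) = mex{0} = 1
So g(13) = 1.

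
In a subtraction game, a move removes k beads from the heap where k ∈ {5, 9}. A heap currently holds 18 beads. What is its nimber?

0

Grundy values for subtraction set {5, 9}:
k:     0  1  2  3  4  5  6  7  8  9 10 11 12 13 14 15 16 17 18
g(k):  0  0  0  0  0  1  1  1  1  1  2  2  2  2  0  0  0  0  0
So g(18) = 0.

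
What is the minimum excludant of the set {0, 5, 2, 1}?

3

The values 0, 1, 2 are all present; 3 is the first non-negative integer missing from the set.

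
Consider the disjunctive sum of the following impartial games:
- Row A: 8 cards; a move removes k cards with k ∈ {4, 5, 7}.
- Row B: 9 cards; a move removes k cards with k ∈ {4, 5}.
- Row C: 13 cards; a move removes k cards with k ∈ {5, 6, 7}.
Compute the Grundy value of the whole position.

Build the Grundy sequence for row A with g(k) = mex{g(k−s) : s ∈ {4, 5, 7}, s ≤ k}:
k:     0  1  2  3  4  5  6  7  8
g(k):  0  0  0  0  1  1  1  1  2
So g(8) = 2.
Build the Grundy sequence for row B with g(k) = mex{g(k−s) : s ∈ {4, 5}, s ≤ k}:
g(0) = mex{} = 0
g(1) = mex{} = 0
g(2) = mex{} = 0
g(3) = mex{} = 0
g(4) = mex{0} = 1
g(5) = mex{0} = 1
g(6) = mex{0} = 1
g(7) = mex{0} = 1
g(8) = mex{0,1} = 2
g(9) = mex{1} = 0
So g(9) = 0.
Build the Grundy sequence for row C with g(k) = mex{g(k−s) : s ∈ {5, 6, 7}, s ≤ k}:
k:     0  1  2  3  4  5  6  7  8  9 10 11 12 13
g(k):  0  0  0  0  0  1  1  1  1  1  2  2  0  0
So g(13) = 0.
By the Sprague-Grundy theorem, the Grundy value of a sum of independent games is the XOR of the component values.
Combined value = 2 XOR 0 XOR 0 = 2.

2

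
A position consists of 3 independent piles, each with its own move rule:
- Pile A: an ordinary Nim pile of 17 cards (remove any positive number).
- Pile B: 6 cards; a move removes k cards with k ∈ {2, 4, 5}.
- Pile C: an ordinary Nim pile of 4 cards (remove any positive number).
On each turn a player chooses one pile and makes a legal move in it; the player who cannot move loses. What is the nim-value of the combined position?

Pile A is a plain Nim pile of size 17, so its Grundy value is 17.
For pile B, compute g(0), g(1), … with moves {2, 4, 5}:
g(0) = mex{} = 0
g(1) = mex{} = 0
g(2) = mex{0} = 1
g(3) = mex{0} = 1
g(4) = mex{0,1} = 2
g(5) = mex{0,1} = 2
g(6) = mex{0,1,2} = 3
So g(6) = 3.
Pile C is a plain Nim pile of size 4, so its Grundy value is 4.
By the Sprague-Grundy theorem, the Grundy value of a sum of independent games is the XOR of the component values.
Combined value = 17 ⊕ 3 ⊕ 4 = 22.

22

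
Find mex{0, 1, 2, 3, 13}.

The values 0, 1, 2, 3 are all present; 4 is the first non-negative integer missing from the set.

4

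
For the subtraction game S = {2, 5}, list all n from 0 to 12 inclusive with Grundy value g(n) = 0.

0, 1, 4, 7, 8, 11

Build the Grundy sequence with g(k) = mex{g(k−s) : s ∈ {2, 5}, s ≤ k}:
k:     0  1  2  3  4  5  6  7  8  9 10 11 12
g(k):  0  0  1  1  0  2  1  0  0  1  1  0  2
The P-positions (g = 0) in 0..12 are 0, 1, 4, 7, 8, 11.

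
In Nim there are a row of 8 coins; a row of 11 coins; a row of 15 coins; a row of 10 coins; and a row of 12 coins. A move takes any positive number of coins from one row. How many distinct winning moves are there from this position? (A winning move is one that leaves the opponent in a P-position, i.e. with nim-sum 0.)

Nim-sum: 8 XOR 11 XOR 15 XOR 10 XOR 12 = 10.
The overall nim-sum is X = 10. A row of size p has a winning move iff p XOR X < p (reduce it to p XOR X).
  8: 8 XOR 10 = 2 < 8 — winning move (to 2).
  11: 11 XOR 10 = 1 < 11 — winning move (to 1).
  15: 15 XOR 10 = 5 < 15 — winning move (to 5).
  10: 10 XOR 10 = 0 < 10 — winning move (to 0).
  12: 12 XOR 10 = 6 < 12 — winning move (to 6).
That gives 5 winning moves.

5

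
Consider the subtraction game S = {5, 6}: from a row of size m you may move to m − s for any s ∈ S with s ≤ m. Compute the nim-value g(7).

1

Grundy values for subtraction set {5, 6}:
k:     0  1  2  3  4  5  6  7
g(k):  0  0  0  0  0  1  1  1
So g(7) = 1.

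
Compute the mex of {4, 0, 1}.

2

The values 0, 1 are all present; 2 is the first non-negative integer missing from the set.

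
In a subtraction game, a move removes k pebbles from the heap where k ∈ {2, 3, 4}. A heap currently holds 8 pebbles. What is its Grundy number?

1

Grundy values for subtraction set {2, 3, 4}:
k:     0  1  2  3  4  5  6  7  8
g(k):  0  0  1  1  2  2  0  0  1
So g(8) = 1.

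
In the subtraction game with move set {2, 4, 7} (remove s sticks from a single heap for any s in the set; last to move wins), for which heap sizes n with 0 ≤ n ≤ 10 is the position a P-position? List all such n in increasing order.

0, 1, 6, 9

Grundy values for subtraction set {2, 4, 7}:
k:     0  1  2  3  4  5  6  7  8  9 10
g(k):  0  0  1  1  2  2  0  3  1  0  2
The P-positions (g = 0) in 0..10 are 0, 1, 6, 9.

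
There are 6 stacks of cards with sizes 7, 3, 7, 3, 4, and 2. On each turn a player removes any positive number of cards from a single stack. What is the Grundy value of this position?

Bitwise XOR of the heap sizes:
  111  (7)
  011  (3)
  111  (7)
  011  (3)
  100  (4)
  010  (2)
  ---
  110  (6)

6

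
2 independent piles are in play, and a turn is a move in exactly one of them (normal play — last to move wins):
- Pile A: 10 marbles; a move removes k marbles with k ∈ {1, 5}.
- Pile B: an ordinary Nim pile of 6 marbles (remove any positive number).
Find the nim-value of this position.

6

For pile A, compute g(0), g(1), … with moves {1, 5}:
g(0) = mex{} = 0
g(1) = mex{0} = 1
g(2) = mex{1} = 0
g(3) = mex{0} = 1
g(4) = mex{1} = 0
g(5) = mex{0} = 1
g(6) = mex{1} = 0
g(7) = mex{0} = 1
g(8) = mex{1} = 0
g(9) = mex{0} = 1
g(10) = mex{1} = 0
So g(10) = 0.
Pile B is a plain Nim pile of size 6, so its Grundy value is 6.
The value of a disjunctive sum is the nim-sum of the parts.
Combined value = 0 XOR 6 = 6.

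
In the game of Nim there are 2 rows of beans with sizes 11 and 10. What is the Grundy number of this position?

Write each in binary and XOR column by column:
  1011  (11)
  1010  (10)
  ----
  0001  (1)

1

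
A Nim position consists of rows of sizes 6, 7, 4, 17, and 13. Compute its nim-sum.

Compute the nim-sum pairwise:
6 ^ 7 = 1
1 ^ 4 = 5
5 ^ 17 = 20
20 ^ 13 = 25

25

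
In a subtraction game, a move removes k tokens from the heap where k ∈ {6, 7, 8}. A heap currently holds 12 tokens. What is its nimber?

Compute g(0), g(1), … for moves {6, 7, 8}:
g(0) = mex{} = 0
g(1) = mex{} = 0
g(2) = mex{} = 0
g(3) = mex{} = 0
g(4) = mex{} = 0
g(5) = mex{} = 0
g(6) = mex{0} = 1
g(7) = mex{0} = 1
g(8) = mex{0} = 1
g(9) = mex{0} = 1
g(10) = mex{0} = 1
g(11) = mex{0} = 1
g(12) = mex{0,1} = 2
So g(12) = 2.

2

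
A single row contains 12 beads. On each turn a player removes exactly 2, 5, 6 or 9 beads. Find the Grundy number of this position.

0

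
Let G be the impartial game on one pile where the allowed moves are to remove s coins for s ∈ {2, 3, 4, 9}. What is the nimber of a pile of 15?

1

Compute g(0), g(1), … for moves {2, 3, 4, 9}:
k:     0  1  2  3  4  5  6  7  8  9 10 11 12 13 14 15
g(k):  0  0  1  1  2  2  0  0  1  1  2  2  0  0  1  1
So g(15) = 1.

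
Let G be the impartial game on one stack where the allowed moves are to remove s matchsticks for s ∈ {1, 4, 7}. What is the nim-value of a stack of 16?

Build the Grundy sequence with g(k) = mex{g(k−s) : s ∈ {1, 4, 7}, s ≤ k}:
k:     0  1  2  3  4  5  6  7  8  9 10 11 12 13 14 15 16
g(k):  0  1  0  1  2  0  1  2  0  1  0  1  2  0  1  2  0
So g(16) = 0.

0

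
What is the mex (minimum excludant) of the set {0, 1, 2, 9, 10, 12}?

The values 0, 1, 2 are all present; 3 is the first non-negative integer missing from the set.

3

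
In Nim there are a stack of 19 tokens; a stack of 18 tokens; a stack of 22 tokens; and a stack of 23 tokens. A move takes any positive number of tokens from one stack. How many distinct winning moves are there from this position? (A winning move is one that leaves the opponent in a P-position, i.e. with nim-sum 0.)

Nim-sum: 19 ⊕ 18 ⊕ 22 ⊕ 23 = 0.
The nim-sum is already 0, so every move leaves a nonzero nim-sum — there are no winning moves.

0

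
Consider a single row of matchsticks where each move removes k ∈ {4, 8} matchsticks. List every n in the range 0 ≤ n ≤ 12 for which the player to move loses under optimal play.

0, 1, 2, 3, 12

Grundy values for subtraction set {4, 8}:
k:     0  1  2  3  4  5  6  7  8  9 10 11 12
g(k):  0  0  0  0  1  1  1  1  2  2  2  2  0
The P-positions (g = 0) in 0..12 are 0, 1, 2, 3, 12.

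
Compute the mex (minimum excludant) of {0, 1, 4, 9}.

2

The values 0, 1 are all present; 2 is the first non-negative integer missing from the set.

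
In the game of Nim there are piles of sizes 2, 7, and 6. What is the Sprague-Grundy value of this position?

Compute the nim-sum pairwise:
2 ^ 7 = 5
5 ^ 6 = 3

3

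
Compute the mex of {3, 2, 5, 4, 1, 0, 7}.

The values 0, 1, 2, 3, 4, 5 are all present; 6 is the first non-negative integer missing from the set.

6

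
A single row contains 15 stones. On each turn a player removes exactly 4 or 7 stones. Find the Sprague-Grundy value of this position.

1

Grundy values for subtraction set {4, 7}:
k:     0  1  2  3  4  5  6  7  8  9 10 11 12 13 14 15
g(k):  0  0  0  0  1  1  1  1  2  2  2  0  0  0  0  1
So g(15) = 1.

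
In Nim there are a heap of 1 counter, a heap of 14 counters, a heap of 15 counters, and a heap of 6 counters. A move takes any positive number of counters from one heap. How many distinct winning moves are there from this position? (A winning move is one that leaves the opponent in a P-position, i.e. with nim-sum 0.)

3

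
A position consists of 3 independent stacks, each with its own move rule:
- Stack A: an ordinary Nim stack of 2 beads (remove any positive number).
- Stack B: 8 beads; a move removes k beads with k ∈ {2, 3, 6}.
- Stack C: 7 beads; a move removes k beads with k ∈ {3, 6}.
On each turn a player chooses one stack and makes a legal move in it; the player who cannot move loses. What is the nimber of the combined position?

2

Stack A is a plain Nim stack of size 2, so its Grundy value is 2.
Build the Grundy sequence for stack B with g(k) = mex{g(k−s) : s ∈ {2, 3, 6}, s ≤ k}:
g(0) = mex{} = 0
g(1) = mex{} = 0
g(2) = mex{0} = 1
g(3) = mex{0} = 1
g(4) = mex{0,1} = 2
g(5) = mex{1} = 0
g(6) = mex{0,1,2} = 3
g(7) = mex{0,2} = 1
g(8) = mex{0,1,3} = 2
So g(8) = 2.
For stack C, compute g(0), g(1), … with moves {3, 6}:
g(0) = mex{} = 0
g(1) = mex{} = 0
g(2) = mex{} = 0
g(3) = mex{0} = 1
g(4) = mex{0} = 1
g(5) = mex{0} = 1
g(6) = mex{0,1} = 2
g(7) = mex{0,1} = 2
So g(7) = 2.
The value of a disjunctive sum is the nim-sum of the parts.
Combined value = 2 ⊕ 2 ⊕ 2 = 2.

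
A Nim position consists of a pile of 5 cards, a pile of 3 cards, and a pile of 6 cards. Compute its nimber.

Compute the nim-sum pairwise:
5 ^ 3 = 6
6 ^ 6 = 0

0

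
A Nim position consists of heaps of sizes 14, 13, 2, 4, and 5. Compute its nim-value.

0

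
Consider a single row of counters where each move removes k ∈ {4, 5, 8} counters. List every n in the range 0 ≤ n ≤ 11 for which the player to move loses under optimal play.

0, 1, 2, 3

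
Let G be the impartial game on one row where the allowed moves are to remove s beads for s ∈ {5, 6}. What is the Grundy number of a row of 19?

1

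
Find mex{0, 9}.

1

0 is in the set but 1 is not, so the mex is 1.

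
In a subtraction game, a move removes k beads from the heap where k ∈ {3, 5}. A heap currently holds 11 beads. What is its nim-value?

Compute g(0), g(1), … for moves {3, 5}:
g(0) = mex{} = 0
g(1) = mex{} = 0
g(2) = mex{} = 0
g(3) = mex{0} = 1
g(4) = mex{0} = 1
g(5) = mex{0} = 1
g(6) = mex{0,1} = 2
g(7) = mex{0,1} = 2
g(8) = mex{1} = 0
g(9) = mex{1,2} = 0
g(10) = mex{1,2} = 0
g(11) = mex{0,2} = 1
So g(11) = 1.

1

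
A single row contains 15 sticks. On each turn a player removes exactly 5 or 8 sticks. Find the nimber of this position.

0

Build the Grundy sequence with g(k) = mex{g(k−s) : s ∈ {5, 8}, s ≤ k}:
k:     0  1  2  3  4  5  6  7  8  9 10 11 12 13 14 15
g(k):  0  0  0  0  0  1  1  1  1  1  2  2  2  0  0  0
So g(15) = 0.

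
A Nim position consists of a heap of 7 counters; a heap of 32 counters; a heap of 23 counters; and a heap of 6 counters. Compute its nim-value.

Nim-sum: 7 XOR 32 XOR 23 XOR 6 = 54.

54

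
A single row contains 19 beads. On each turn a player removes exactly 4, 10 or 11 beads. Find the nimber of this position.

1

Grundy values for subtraction set {4, 10, 11}:
k:     0  1  2  3  4  5  6  7  8  9 10 11 12 13 14 15 16 17 18 19
g(k):  0  0  0  0  1  1  1  1  0  0  2  2  1  1  3  0  0  0  2  1
So g(19) = 1.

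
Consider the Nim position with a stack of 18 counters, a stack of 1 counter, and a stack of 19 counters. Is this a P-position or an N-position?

P-position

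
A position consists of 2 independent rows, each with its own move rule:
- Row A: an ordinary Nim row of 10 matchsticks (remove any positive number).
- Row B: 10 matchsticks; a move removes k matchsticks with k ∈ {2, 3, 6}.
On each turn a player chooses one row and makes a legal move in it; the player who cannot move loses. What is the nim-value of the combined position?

10

Row A is a plain Nim row of size 10, so its Grundy value is 10.
For row B, compute g(0), g(1), … with moves {2, 3, 6}:
g(0) = mex{} = 0
g(1) = mex{} = 0
g(2) = mex{0} = 1
g(3) = mex{0} = 1
g(4) = mex{0,1} = 2
g(5) = mex{1} = 0
g(6) = mex{0,1,2} = 3
g(7) = mex{0,2} = 1
g(8) = mex{0,1,3} = 2
g(9) = mex{1,3} = 0
g(10) = mex{1,2} = 0
So g(10) = 0.
By the Sprague-Grundy theorem, the Grundy value of a sum of independent games is the XOR of the component values.
Combined value = 10 XOR 0 = 10.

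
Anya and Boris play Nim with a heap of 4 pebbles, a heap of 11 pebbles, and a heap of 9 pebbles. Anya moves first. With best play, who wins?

Anya wins

Write each in binary and XOR column by column:
  0100  (4)
  1011  (11)
  1001  (9)
  ----
  0110  (6)
The nim-sum is 6 ≠ 0, so this is an N-position: the player to move can win; Anya has a winning move.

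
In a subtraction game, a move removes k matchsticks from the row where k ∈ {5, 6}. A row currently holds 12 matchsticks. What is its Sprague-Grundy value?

0

Build the Grundy sequence with g(k) = mex{g(k−s) : s ∈ {5, 6}, s ≤ k}:
k:     0  1  2  3  4  5  6  7  8  9 10 11 12
g(k):  0  0  0  0  0  1  1  1  1  1  2  0  0
So g(12) = 0.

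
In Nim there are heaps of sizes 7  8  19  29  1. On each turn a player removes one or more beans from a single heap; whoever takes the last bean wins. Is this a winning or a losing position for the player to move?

Nim-sum: 7 ^ 8 ^ 19 ^ 29 ^ 1 = 0.
The nim-sum is 0, so this is a P-position: the player to move is in a losing position under optimal play.

Losing position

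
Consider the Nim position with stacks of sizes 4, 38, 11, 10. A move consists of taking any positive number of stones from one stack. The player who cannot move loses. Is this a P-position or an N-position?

N-position

Bitwise XOR of the heap sizes:
  000100  (4)
  100110  (38)
  001011  (11)
  001010  (10)
  ------
  100011  (35)
The nim-sum is 35 ≠ 0, so this is an N-position: the player to move can win.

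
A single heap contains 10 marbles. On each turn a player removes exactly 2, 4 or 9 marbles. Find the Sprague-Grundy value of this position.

2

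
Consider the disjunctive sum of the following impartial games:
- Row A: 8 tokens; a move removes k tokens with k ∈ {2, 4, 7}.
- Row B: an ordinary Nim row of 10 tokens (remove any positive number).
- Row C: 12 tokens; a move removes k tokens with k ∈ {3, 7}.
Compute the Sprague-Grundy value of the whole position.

Grundy values for row A (subtraction set {2, 4, 7}):
g(0) = mex{} = 0
g(1) = mex{} = 0
g(2) = mex{0} = 1
g(3) = mex{0} = 1
g(4) = mex{0,1} = 2
g(5) = mex{0,1} = 2
g(6) = mex{1,2} = 0
g(7) = mex{0,1,2} = 3
g(8) = mex{0,2} = 1
So g(8) = 1.
Row B is a plain Nim row of size 10, so its Grundy value is 10.
Grundy values for row C (subtraction set {3, 7}):
k:     0  1  2  3  4  5  6  7  8  9 10 11 12
g(k):  0  0  0  1  1  1  0  2  2  1  0  0  0
So g(12) = 0.
By the Sprague-Grundy theorem, the Grundy value of a sum of independent games is the XOR of the component values.
Combined value = 1 XOR 10 XOR 0 = 11.

11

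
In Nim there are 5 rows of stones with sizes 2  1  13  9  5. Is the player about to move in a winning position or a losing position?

Nim-sum: 2 ⊕ 1 ⊕ 13 ⊕ 9 ⊕ 5 = 2.
The nim-sum is 2 ≠ 0, so this is an N-position: the player to move can win.

Winning position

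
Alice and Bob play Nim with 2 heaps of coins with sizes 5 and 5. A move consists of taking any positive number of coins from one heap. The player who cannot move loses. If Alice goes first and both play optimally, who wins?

Write each in binary and XOR column by column:
  101  (5)
  101  (5)
  ---
  000  (0)
The nim-sum is 0, so this is a P-position: the player to move is in a losing position under optimal play; Alice is about to move from it and so loses — Bob wins.

Bob wins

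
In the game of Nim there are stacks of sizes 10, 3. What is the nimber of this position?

9

Bitwise XOR of the heap sizes:
  1010  (10)
  0011  (3)
  ----
  1001  (9)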